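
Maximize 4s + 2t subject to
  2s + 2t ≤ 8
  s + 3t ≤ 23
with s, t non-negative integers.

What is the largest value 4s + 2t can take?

16

(s,t)=(4,0): 2·4+2·0=8≤8, 1·4+3·0=4≤23, objective 16.
(s,t)=(3,1): 2·3+2·1=8≤8, 1·3+3·1=6≤23, objective 14.
(s,t)=(3,0): 2·3+2·0=6≤8, 1·3+3·0=3≤23, objective 12.
No feasible integer point exceeds 16.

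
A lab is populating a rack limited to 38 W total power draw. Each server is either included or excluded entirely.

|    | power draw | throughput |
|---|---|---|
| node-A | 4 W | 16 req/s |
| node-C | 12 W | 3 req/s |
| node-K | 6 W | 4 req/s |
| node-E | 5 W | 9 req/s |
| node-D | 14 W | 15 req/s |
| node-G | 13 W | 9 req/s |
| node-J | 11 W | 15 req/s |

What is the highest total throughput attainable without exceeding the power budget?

This is a 0-1 knapsack instance.
Allowing fractional choices, the relaxed optimum would be about 57.8, but servers are indivisible.
node-A + node-E + node-D + node-J: power draw 4 + 5 + 14 + 11 = 34 ≤ 38, throughput 16 + 9 + 15 + 15 = 55.
node-A + node-K + node-D + node-J: power draw 4 + 6 + 14 + 11 = 35 ≤ 38, throughput 16 + 4 + 15 + 15 = 50.
Best is node-A, node-E, node-D, and node-J with total throughput 55.

55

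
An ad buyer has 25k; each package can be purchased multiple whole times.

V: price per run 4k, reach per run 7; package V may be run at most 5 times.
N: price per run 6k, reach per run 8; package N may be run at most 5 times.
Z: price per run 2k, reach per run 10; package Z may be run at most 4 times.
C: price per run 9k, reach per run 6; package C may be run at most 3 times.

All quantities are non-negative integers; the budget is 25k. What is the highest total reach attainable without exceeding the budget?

68

4×V and 4×Z: price 24 ≤ 25, reach 4·7 + 4·10 = 68.
1×V, 2×N, and 4×Z: price 24 ≤ 25, reach 1·7 + 2·8 + 4·10 = 63.
Best is 68.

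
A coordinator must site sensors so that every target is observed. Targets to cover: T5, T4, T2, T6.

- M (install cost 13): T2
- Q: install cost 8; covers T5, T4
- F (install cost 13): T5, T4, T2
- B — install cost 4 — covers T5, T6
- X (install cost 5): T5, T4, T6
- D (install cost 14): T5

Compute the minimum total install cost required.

The greedy cost-per-new-target heuristic would pick X and M for 18, but a cheaper cover exists.
Choose F and B: together they cover T5, T4, T2, T6 — every target.
Total install cost: 13 + 4 = 17.
No cover costs less than 17.

17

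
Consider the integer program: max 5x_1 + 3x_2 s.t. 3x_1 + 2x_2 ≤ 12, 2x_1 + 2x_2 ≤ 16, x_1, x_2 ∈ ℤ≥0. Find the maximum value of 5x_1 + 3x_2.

20

(x_1,x_2)=(4,0): 3·4+2·0=12≤12, 2·4+2·0=8≤16, objective 20.
(x_1,x_2)=(3,1): 3·3+2·1=11≤12, 2·3+2·1=8≤16, objective 18.
(x_1,x_2)=(3,0): 3·3+2·0=9≤12, 2·3+2·0=6≤16, objective 15.
No feasible integer point exceeds 20.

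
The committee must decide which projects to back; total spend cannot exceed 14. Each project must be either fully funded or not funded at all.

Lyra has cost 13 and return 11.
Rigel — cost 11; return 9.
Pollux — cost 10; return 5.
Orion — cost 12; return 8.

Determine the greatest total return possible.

11

Allowing fractional choices, the relaxed optimum would be about 11.8, but projects are indivisible.
Orion: cost 12 ≤ 14, return 8.
Lyra: cost 13 ≤ 14, return 11.
Rigel: cost 11 ≤ 14, return 9.
Best is Lyra with total return 11.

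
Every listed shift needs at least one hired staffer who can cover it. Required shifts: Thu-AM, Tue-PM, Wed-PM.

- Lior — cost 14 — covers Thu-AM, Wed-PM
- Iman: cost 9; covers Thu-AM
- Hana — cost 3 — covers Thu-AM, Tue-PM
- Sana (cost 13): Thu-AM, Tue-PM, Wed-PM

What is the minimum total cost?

The greedy cost-per-new-shift heuristic would pick Hana and Sana for 16, but a cheaper cover exists.
Sana alone covers Thu-AM, Tue-PM, Wed-PM — every shift.
Total cost: 13.
No cover costs less than 13.

13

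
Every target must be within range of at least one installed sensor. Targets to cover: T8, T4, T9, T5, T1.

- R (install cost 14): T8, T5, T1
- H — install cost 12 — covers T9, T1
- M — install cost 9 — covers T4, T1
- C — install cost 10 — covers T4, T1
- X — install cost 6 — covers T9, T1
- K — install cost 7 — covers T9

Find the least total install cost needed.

Choose R, M, and X: together they cover T8, T4, T9, T5, T1 — every target.
Total install cost: 14 + 9 + 6 = 29.

29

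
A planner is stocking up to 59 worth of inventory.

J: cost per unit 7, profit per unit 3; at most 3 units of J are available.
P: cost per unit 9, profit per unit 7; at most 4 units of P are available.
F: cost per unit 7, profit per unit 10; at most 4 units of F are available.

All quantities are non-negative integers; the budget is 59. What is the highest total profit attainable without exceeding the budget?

61

F has the best ratio (10/7); taking only F gives at most 4×10 = 40 (stopped by the supply cap of 4).
Mixing does better — 3×P and 4×F: cost 55 ≤ 59, profit 3·7 + 4·10 = 61.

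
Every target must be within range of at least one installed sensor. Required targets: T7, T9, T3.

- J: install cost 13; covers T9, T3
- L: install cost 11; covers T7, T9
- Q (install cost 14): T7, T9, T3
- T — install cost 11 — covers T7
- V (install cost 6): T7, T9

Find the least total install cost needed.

14

The greedy cost-per-new-target heuristic would pick V and J for 19, but a cheaper cover exists.
Q alone covers T7, T9, T3 — every target.
Total install cost: 14.
No cover costs less than 14.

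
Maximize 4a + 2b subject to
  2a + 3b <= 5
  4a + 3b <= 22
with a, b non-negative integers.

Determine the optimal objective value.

8

Relaxing integrality, the LP optimum is 10.00 at (a,b) = (2.5, 0), which is not an integer point.
(a,b)=(2,0) is feasible, giving 8.
(a,b)=(1,1) is feasible, giving 6.
(a,b)=(1,0) is feasible, giving 4.
Maximum is 8 at (a,b)=(2,0).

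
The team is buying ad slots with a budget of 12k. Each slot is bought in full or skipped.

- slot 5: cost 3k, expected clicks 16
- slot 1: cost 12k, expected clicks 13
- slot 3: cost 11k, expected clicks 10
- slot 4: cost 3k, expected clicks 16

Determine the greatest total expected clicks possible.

slot 5 + slot 4: cost 3 + 3 = 6 ≤ 12, expected clicks 16 + 16 = 32.
slot 5: cost 3 ≤ 12, expected clicks 16.
Best is slot 5 and slot 4 with total expected clicks 32.

32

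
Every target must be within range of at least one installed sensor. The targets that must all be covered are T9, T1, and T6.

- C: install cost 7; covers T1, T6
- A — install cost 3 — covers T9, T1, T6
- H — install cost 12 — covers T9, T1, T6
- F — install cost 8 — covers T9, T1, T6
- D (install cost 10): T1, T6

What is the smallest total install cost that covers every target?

3

This is a weighted set-cover instance.
A alone covers T9, T1, T6 — every target.
Total install cost: 3.
No cover costs less than 3.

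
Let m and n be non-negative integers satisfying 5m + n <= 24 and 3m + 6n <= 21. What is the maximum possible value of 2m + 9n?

(m,n)=(1,3) is feasible, giving 29.
(m,n)=(0,3) is feasible, giving 27.
(m,n)=(2,2) is feasible, giving 22.
No feasible integer point exceeds 29.

29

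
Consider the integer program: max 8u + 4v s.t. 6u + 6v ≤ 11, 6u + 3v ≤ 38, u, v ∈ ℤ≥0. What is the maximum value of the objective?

(u,v)=(1,0) is feasible, giving 8.
(u,v)=(0,1) is feasible, giving 4.
The best lattice point is (1,0), giving 8.

8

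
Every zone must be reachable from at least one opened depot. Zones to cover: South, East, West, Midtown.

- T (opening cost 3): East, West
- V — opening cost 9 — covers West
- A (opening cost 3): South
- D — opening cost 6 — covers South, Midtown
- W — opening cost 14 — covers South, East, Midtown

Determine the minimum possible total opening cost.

The greedy cost-per-new-zone heuristic would pick T, A, and D for 12, but a cheaper cover exists.
Choose T and D: together they cover South, East, West, Midtown — every zone.
Total opening cost: 3 + 6 = 9.
No cover costs less than 9.

9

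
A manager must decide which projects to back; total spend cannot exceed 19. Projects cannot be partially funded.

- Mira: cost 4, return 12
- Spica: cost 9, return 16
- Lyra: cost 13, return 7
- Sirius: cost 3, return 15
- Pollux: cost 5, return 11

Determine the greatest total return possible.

43

Allowing fractional choices, the relaxed optimum would be about 50.4, but projects are indivisible.
Spica + Sirius + Pollux: cost 9 + 3 + 5 = 17 ≤ 19, return 16 + 15 + 11 = 42.
Mira + Spica + Sirius: cost 4 + 9 + 3 = 16 ≤ 19, return 12 + 16 + 15 = 43.
Mira + Spica + Pollux: cost 4 + 9 + 5 = 18 ≤ 19, return 12 + 16 + 11 = 39.
Best is Mira, Spica, and Sirius with total return 43.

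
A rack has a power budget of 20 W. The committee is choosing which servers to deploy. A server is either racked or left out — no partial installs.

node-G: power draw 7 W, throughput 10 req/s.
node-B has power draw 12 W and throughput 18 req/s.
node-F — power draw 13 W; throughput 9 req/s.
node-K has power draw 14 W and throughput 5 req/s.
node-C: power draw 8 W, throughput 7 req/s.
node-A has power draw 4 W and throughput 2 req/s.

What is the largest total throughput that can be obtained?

Take node-G and node-B: power draw 7 + 12 = 19 ≤ 20, throughput 10 + 18 = 28.
No other feasible combination does better.

28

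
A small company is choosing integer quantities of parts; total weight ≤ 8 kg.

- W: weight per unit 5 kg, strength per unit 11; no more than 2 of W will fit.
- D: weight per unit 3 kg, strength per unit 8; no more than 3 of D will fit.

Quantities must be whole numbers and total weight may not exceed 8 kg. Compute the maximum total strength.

1×W and 1×D: weight 8 ≤ 8, strength 1·11 + 1·8 = 19.
2×D: weight 6 ≤ 8, strength 2·8 = 16.
Best is 19.

19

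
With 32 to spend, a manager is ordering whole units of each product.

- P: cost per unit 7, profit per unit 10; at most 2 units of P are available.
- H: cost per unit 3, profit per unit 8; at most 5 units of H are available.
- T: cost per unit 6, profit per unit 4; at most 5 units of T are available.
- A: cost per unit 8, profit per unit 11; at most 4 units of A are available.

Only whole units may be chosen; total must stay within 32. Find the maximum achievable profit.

62

This is a bounded integer knapsack.
H has the best ratio (8/3); taking only H gives at most 5×8 = 40 (stopped by the supply cap of 5).
Mixing does better — 5×H and 2×A: cost 31 ≤ 32, profit 5·8 + 2·11 = 62.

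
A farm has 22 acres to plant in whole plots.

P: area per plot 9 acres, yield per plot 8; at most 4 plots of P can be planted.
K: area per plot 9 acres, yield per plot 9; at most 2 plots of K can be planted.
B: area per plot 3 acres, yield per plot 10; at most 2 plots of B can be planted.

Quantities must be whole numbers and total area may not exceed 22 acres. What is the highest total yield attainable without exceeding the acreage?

29

2×K and 1×B: area 21 ≤ 22, yield 2·9 + 1·10 = 28.
1×K and 2×B: area 15 ≤ 22, yield 1·9 + 2·10 = 29.
Best is 29.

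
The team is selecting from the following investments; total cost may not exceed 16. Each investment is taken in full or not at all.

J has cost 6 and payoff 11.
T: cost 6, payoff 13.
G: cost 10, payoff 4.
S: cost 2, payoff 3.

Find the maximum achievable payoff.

27

J + T: cost 6 + 6 = 12 ≤ 16, payoff 11 + 13 = 24.
T + G: cost 6 + 10 = 16 ≤ 16, payoff 13 + 4 = 17.
J + T + S: cost 6 + 6 + 2 = 14 ≤ 16, payoff 11 + 13 + 3 = 27.
Best is J, T, and S with total payoff 27.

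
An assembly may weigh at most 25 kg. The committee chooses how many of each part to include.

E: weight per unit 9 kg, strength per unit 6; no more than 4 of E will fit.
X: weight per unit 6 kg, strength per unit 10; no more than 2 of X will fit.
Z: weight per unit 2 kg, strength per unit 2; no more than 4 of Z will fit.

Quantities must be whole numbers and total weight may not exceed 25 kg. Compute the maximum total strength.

1×E, 2×X, and 2×Z: weight 25 ≤ 25, strength 1·6 + 2·10 + 2·2 = 30.
2×X and 4×Z: weight 20 ≤ 25, strength 2·10 + 4·2 = 28.
Best is 30.

30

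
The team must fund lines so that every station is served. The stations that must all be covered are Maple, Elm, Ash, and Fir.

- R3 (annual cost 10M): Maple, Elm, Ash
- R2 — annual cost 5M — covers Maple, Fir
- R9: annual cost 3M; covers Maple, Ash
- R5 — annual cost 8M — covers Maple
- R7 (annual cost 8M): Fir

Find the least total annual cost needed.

The greedy cost-per-new-station heuristic would pick R9, R2, and R3 for 18, but a cheaper cover exists.
Choose R3 and R2: together they cover Maple, Elm, Ash, Fir — every station.
Total annual cost: 10 + 5 = 15.
No cover costs less than 15.

15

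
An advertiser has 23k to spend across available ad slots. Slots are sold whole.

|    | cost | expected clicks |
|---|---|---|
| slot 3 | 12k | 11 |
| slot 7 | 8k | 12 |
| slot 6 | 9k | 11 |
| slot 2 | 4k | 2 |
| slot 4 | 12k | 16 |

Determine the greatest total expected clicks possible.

Allowing fractional choices, the relaxed optimum would be about 31.7, but ad slots are indivisible.
slot 7 + slot 6 + slot 2: cost 8 + 9 + 4 = 21 ≤ 23, expected clicks 12 + 11 + 2 = 25.
slot 6 + slot 4: cost 9 + 12 = 21 ≤ 23, expected clicks 11 + 16 = 27.
slot 7 + slot 4: cost 8 + 12 = 20 ≤ 23, expected clicks 12 + 16 = 28.
Best is slot 7 and slot 4 with total expected clicks 28.

28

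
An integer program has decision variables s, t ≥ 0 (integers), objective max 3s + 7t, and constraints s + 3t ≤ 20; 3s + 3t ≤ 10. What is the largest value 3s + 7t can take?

The continuous relaxation peaks at (0, 3.33) with value 23.33; rounding to a feasible lattice point costs some objective.
(s,t)=(0,3): 1·0+3·3=9≤20, 3·0+3·3=9≤10, objective 21.
(s,t)=(1,2): 1·1+3·2=7≤20, 3·1+3·2=9≤10, objective 17.
(s,t)=(0,2): 1·0+3·2=6≤20, 3·0+3·2=6≤10, objective 14.
Maximum is 21 at (s,t)=(0,3).

21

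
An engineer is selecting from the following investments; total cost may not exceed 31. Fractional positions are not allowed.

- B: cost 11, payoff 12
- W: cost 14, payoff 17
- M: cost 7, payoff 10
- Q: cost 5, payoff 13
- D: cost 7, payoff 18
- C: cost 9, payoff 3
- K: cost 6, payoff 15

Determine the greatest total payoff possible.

58

Allowing fractional choices, the relaxed optimum would be about 63.3, but investments are indivisible.
B + M + D + K: cost 11 + 7 + 7 + 6 = 31 ≤ 31, payoff 12 + 10 + 18 + 15 = 55.
B + Q + D + K: cost 11 + 5 + 7 + 6 = 29 ≤ 31, payoff 12 + 13 + 18 + 15 = 58.
M + Q + D + K: cost 7 + 5 + 7 + 6 = 25 ≤ 31, payoff 10 + 13 + 18 + 15 = 56.
Best is B, Q, D, and K with total payoff 58.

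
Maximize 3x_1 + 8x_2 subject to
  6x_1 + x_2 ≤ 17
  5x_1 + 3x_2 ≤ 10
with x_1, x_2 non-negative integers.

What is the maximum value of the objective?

The continuous relaxation peaks at (0, 3.33) with value 26.67; rounding to a feasible lattice point costs some objective.
(x_1,x_2)=(0,3): 6·0+1·3=3≤17, 5·0+3·3=9≤10, objective 24.
(x_1,x_2)=(0,2): 6·0+1·2=2≤17, 5·0+3·2=6≤10, objective 16.
The best lattice point is (0,3), giving 24.

24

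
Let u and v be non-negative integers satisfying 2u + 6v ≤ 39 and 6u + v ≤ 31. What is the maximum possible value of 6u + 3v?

39

(u,v)=(4,5): 2·4+6·5=38≤39, 6·4+1·5=29≤31, objective 39.
(u,v)=(4,4): 2·4+6·4=32≤39, 6·4+1·4=28≤31, objective 36.
(u,v)=(3,5): 2·3+6·5=36≤39, 6·3+1·5=23≤31, objective 33.
Maximum is 39 at (u,v)=(4,5).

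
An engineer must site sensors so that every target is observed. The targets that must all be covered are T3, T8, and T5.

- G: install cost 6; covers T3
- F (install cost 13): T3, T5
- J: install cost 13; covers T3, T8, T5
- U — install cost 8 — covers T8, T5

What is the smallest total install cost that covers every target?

The greedy cost-per-new-target heuristic would pick U and G for 14, but a cheaper cover exists.
J alone covers T3, T8, T5 — every target.
Total install cost: 13.
No cover costs less than 13.

13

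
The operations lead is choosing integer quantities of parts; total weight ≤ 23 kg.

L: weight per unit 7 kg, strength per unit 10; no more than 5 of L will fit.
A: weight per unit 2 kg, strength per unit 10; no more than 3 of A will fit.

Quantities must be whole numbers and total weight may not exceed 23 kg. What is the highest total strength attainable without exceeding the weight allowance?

This is a bounded integer knapsack.
A has the best ratio (10/2); taking only A gives at most 3×10 = 30 (stopped by the supply cap of 3).
Mixing does better — 2×L and 3×A: weight 20 ≤ 23, strength 2·10 + 3·10 = 50.

50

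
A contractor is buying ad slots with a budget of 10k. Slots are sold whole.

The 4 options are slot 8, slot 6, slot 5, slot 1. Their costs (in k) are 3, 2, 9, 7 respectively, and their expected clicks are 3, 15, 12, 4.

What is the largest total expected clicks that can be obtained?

Take slot 6 and slot 1: cost 2 + 7 = 9 ≤ 10, expected clicks 15 + 4 = 19.
No other feasible combination does better.

19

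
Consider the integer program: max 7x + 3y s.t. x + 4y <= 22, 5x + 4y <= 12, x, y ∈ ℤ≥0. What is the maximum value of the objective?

14

(x,y)=(2,0): 1·2+4·0=2≤22, 5·2+4·0=10≤12, objective 14.
(x,y)=(1,1): 1·1+4·1=5≤22, 5·1+4·1=9≤12, objective 10.
(x,y)=(1,0): 1·1+4·0=1≤22, 5·1+4·0=5≤12, objective 7.
No feasible integer point exceeds 14.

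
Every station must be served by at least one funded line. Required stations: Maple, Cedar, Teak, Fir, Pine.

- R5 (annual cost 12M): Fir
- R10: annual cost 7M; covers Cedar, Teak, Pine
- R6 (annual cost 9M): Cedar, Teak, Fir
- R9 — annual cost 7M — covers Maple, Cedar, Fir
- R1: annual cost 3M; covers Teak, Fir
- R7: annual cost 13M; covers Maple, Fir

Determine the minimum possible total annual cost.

14

The greedy cost-per-new-station heuristic would pick R1, R10, and R9 for 17, but a cheaper cover exists.
Choose R10 and R9: together they cover Maple, Cedar, Teak, Fir, Pine — every station.
Total annual cost: 7 + 7 = 14.
No cover costs less than 14.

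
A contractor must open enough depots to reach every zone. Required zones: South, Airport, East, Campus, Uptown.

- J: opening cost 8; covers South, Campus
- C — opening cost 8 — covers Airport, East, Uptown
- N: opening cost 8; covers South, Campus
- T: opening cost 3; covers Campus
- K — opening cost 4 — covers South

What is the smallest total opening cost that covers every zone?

15

This is a weighted set-cover instance.
Choose C, T, and K: together they cover South, Airport, East, Campus, Uptown — every zone.
Total opening cost: 8 + 3 + 4 = 15.
No cover costs less than 15.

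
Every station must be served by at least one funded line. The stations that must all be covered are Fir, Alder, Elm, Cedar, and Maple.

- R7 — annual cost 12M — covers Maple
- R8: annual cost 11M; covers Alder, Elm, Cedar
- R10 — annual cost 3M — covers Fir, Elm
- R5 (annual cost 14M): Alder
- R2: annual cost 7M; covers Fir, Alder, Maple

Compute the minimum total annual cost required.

This is a weighted set-cover instance.
The greedy cost-per-new-station heuristic would pick R10, R2, and R8 for 21, but a cheaper cover exists.
Choose R8 and R2: together they cover Fir, Alder, Elm, Cedar, Maple — every station.
Total annual cost: 11 + 7 = 18.
No cover costs less than 18.

18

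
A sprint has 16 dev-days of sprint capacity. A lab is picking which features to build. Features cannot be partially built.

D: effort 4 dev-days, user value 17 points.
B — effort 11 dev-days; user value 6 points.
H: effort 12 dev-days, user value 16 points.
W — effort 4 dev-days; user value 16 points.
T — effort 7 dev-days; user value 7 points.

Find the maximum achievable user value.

40

Allowing fractional choices, the relaxed optimum would be about 43.7, but features are indivisible.
D + H: effort 4 + 12 = 16 ≤ 16, user value 17 + 16 = 33.
D + W: effort 4 + 4 = 8 ≤ 16, user value 17 + 16 = 33.
D + W + T: effort 4 + 4 + 7 = 15 ≤ 16, user value 17 + 16 + 7 = 40.
Best is D, W, and T with total user value 40.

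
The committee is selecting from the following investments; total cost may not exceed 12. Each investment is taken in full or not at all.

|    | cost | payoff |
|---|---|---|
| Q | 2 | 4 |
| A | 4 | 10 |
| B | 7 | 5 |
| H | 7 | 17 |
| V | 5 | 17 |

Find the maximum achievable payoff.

34

Allowing fractional choices, the relaxed optimum would be about 34.3, but investments are indivisible.
H + V: cost 7 + 5 = 12 ≤ 12, payoff 17 + 17 = 34.
Q + A + V: cost 2 + 4 + 5 = 11 ≤ 12, payoff 4 + 10 + 17 = 31.
A + V: cost 4 + 5 = 9 ≤ 12, payoff 10 + 17 = 27.
Best is H and V with total payoff 34.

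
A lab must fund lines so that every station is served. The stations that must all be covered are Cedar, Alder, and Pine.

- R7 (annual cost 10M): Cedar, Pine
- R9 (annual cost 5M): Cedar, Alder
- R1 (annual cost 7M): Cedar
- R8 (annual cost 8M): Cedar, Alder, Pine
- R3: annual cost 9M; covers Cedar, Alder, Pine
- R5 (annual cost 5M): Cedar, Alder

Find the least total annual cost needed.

8

The greedy cost-per-new-station heuristic would pick R9 and R8 for 13, but a cheaper cover exists.
R8 alone covers Cedar, Alder, Pine — every station.
Total annual cost: 8.
No cover costs less than 8.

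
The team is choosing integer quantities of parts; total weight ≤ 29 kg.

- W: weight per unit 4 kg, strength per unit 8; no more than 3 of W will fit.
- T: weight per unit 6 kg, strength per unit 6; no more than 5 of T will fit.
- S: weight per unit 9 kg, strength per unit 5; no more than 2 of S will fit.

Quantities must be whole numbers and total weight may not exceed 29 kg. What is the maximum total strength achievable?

3×W and 2×T: weight 24 ≤ 29, strength 3·8 + 2·6 = 36.
3×W, 1×T, and 1×S: weight 27 ≤ 29, strength 3·8 + 1·6 + 1·5 = 35.
Best is 36.

36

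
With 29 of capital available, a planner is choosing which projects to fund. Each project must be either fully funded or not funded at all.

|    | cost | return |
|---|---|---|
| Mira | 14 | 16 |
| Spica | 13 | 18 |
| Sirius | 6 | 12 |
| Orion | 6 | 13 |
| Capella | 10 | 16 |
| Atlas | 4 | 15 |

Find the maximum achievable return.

Treat it as a binary knapsack problem.
Spica + Sirius + Orion + Atlas: cost 13 + 6 + 6 + 4 = 29 ≤ 29, return 18 + 12 + 13 + 15 = 58.
Sirius + Orion + Capella + Atlas: cost 6 + 6 + 10 + 4 = 26 ≤ 29, return 12 + 13 + 16 + 15 = 56.
Best is Spica, Sirius, Orion, and Atlas with total return 58.

58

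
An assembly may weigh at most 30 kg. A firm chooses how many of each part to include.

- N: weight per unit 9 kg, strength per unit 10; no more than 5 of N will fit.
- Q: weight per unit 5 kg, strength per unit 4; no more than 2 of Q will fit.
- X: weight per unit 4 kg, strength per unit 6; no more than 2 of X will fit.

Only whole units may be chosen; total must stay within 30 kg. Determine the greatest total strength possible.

32

X has the best ratio (6/4); taking only X gives at most 2×6 = 12 (stopped by the supply cap of 2).
Mixing does better — 2×N and 2×X: weight 26 ≤ 30, strength 2·10 + 2·6 = 32.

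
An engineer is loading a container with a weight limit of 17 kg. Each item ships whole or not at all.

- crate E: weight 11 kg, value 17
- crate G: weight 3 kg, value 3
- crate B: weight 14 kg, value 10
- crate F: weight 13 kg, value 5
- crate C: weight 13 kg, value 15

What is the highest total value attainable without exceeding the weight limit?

20

crate G + crate C: weight 3 + 13 = 16 ≤ 17, value 3 + 15 = 18.
crate E + crate G: weight 11 + 3 = 14 ≤ 17, value 17 + 3 = 20.
crate E: weight 11 ≤ 17, value 17.
Best is crate E and crate G with total value 20.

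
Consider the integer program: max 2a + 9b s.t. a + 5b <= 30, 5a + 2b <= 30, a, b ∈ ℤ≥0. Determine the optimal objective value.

54

The continuous relaxation peaks at (3.91, 5.22) with value 54.78; rounding to a feasible lattice point costs some objective.
(a,b)=(0,6): 1·0+5·6=30≤30, 5·0+2·6=12≤30, objective 54.
(a,b)=(4,5): 1·4+5·5=29≤30, 5·4+2·5=30≤30, objective 53.
(a,b)=(3,5): 1·3+5·5=28≤30, 5·3+2·5=25≤30, objective 51.
No feasible integer point exceeds 54.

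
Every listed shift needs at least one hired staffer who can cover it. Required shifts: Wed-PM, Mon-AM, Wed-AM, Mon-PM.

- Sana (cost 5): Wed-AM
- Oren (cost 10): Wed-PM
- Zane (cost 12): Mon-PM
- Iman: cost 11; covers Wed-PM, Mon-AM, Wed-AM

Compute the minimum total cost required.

Choose Zane and Iman: together they cover Wed-PM, Mon-AM, Wed-AM, Mon-PM — every shift.
Total cost: 12 + 11 = 23.

23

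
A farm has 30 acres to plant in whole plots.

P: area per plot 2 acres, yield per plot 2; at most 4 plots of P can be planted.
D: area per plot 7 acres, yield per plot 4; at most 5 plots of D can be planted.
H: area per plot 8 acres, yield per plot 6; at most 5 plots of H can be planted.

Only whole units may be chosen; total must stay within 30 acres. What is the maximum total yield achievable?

This is a bounded integer knapsack.
3×P and 3×H: area 30 ≤ 30, yield 3·2 + 3·6 = 24.
2×P and 3×H: area 28 ≤ 30, yield 2·2 + 3·6 = 22.
Best is 24.

24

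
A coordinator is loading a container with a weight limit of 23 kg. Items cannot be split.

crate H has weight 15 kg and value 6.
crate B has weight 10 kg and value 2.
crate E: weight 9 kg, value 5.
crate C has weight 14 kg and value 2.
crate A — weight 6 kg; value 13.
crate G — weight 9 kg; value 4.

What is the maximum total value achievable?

Treat it as a binary knapsack problem.
Take crate H and crate A: weight 15 + 6 = 21 ≤ 23, value 6 + 13 = 19.
No other feasible combination does better.

19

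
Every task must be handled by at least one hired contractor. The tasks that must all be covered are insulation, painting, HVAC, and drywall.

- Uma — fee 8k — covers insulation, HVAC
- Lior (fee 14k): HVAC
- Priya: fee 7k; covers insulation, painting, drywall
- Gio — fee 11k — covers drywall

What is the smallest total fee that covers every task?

This is an integer covering problem.
Choose Uma and Priya: together they cover insulation, painting, HVAC, drywall — every task.
Total fee: 8 + 7 = 15.
No cover costs less than 15.

15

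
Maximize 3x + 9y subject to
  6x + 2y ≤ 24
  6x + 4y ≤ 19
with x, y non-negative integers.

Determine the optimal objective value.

(x,y)=(0,4) is feasible, giving 36.
(x,y)=(1,3) is feasible, giving 30.
The best lattice point is (0,4), giving 36.

36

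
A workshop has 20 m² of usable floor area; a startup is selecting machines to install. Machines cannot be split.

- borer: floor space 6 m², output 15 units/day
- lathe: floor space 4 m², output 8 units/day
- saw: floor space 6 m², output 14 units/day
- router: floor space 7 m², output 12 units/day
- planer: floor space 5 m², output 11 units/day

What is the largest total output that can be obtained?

41

This is a 0-1 knapsack instance.
Allowing fractional choices, the relaxed optimum would be about 46.0, but machines are indivisible.
borer + saw + router: floor space 6 + 6 + 7 = 19 ≤ 20, output 15 + 14 + 12 = 41.
borer + saw + planer: floor space 6 + 6 + 5 = 17 ≤ 20, output 15 + 14 + 11 = 40.
Best is borer, saw, and router with total output 41.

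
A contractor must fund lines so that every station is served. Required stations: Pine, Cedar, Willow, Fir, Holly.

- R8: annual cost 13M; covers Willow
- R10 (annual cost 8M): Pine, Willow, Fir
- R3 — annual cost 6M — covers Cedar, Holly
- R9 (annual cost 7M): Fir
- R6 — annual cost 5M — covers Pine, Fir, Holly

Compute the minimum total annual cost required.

Choose R10 and R3: together they cover Pine, Cedar, Willow, Fir, Holly — every station.
Total annual cost: 8 + 6 = 14.

14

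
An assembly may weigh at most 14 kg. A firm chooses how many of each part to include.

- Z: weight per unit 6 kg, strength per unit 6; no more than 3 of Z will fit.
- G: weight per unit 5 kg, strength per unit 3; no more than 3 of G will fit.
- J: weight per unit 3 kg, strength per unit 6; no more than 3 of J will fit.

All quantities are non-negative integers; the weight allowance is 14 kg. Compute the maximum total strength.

21

3×J: weight 9 ≤ 14, strength 3·6 = 18.
1×G and 3×J: weight 14 ≤ 14, strength 1·3 + 3·6 = 21.
Best is 21.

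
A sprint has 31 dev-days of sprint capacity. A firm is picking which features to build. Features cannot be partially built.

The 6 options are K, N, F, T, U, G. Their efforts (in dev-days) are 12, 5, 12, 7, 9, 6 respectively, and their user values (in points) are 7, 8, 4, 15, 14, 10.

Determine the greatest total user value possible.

Take N, T, U, and G: effort 5 + 7 + 9 + 6 = 27 ≤ 31, user value 8 + 15 + 14 + 10 = 47.
No other feasible combination does better.

47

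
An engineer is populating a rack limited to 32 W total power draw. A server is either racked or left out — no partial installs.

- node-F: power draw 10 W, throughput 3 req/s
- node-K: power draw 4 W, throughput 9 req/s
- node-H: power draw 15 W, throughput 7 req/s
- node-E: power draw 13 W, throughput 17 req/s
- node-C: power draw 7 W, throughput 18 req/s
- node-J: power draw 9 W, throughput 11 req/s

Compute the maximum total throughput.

46

Treat it as a binary knapsack problem.
node-K + node-E + node-C: power draw 4 + 13 + 7 = 24 ≤ 32, throughput 9 + 17 + 18 = 44.
node-E + node-C + node-J: power draw 13 + 7 + 9 = 29 ≤ 32, throughput 17 + 18 + 11 = 46.
Best is node-E, node-C, and node-J with total throughput 46.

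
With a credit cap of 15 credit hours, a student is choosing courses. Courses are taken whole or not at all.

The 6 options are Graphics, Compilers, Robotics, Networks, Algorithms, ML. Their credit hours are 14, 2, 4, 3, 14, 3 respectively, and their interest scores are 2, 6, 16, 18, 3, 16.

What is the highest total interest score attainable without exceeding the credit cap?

Take Compilers, Robotics, Networks, and ML: credit hours 2 + 4 + 3 + 3 = 12 ≤ 15, interest score 6 + 16 + 18 + 16 = 56.
No other feasible combination does better.

56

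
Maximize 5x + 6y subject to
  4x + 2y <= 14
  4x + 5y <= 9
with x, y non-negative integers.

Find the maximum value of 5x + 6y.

11

Relaxing integrality, the LP optimum is 11.25 at (x,y) = (2.25, 0), which is not an integer point.
(x,y)=(1,1): 4·1+2·1=6≤14, 4·1+5·1=9≤9, objective 11.
(x,y)=(2,0): 4·2+2·0=8≤14, 4·2+5·0=8≤9, objective 10.
(x,y)=(0,1): 4·0+2·1=2≤14, 4·0+5·1=5≤9, objective 6.
The best lattice point is (1,1), giving 11.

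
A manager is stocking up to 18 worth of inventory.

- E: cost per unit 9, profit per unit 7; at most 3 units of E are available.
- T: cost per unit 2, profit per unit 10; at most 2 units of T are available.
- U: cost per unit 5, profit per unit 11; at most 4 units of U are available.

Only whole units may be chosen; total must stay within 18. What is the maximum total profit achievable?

Take 1×T and 3×U: cost 17 ≤ 18, profit 1·10 + 3·11 = 43.
No other integer combination yields more.

43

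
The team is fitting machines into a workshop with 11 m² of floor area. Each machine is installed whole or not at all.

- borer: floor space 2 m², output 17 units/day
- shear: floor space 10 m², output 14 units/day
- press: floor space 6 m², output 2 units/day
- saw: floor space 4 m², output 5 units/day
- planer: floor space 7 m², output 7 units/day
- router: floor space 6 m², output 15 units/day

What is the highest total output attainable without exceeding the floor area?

This is a 0-1 knapsack instance.
Allowing fractional choices, the relaxed optimum would be about 36.2, but machines are indivisible.
borer + planer: floor space 2 + 7 = 9 ≤ 11, output 17 + 7 = 24.
borer + router: floor space 2 + 6 = 8 ≤ 11, output 17 + 15 = 32.
Best is borer and router with total output 32.

32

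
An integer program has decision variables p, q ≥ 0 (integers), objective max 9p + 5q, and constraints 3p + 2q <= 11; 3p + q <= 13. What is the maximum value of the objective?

32

(p,q)=(3,1): 3·3+2·1=11≤11, 3·3+1·1=10≤13, objective 32.
(p,q)=(2,2): 3·2+2·2=10≤11, 3·2+1·2=8≤13, objective 28.
(p,q)=(3,0): 3·3+2·0=9≤11, 3·3+1·0=9≤13, objective 27.
No feasible integer point exceeds 32.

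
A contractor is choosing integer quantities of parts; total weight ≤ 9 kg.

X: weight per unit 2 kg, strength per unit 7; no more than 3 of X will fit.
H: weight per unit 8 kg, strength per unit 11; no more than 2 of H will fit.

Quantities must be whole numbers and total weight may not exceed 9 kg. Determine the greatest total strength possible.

21

This is a bounded integer knapsack.
Take 3×X: weight 6 ≤ 9, strength 3·7 = 21.
X has the best ratio (7/2) and is taken to its limit of 3; remaining capacity is filled optimally with the others.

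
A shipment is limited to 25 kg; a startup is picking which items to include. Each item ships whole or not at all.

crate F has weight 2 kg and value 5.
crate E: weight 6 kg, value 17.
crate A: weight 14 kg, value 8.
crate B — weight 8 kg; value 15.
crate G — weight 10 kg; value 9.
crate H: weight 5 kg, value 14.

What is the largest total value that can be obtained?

This is an integer program with binary decision variables.
Allowing fractional choices, the relaxed optimum would be about 54.6, but items are indivisible.
crate E + crate B + crate H: weight 6 + 8 + 5 = 19 ≤ 25, value 17 + 15 + 14 = 46.
crate F + crate E + crate G + crate H: weight 2 + 6 + 10 + 5 = 23 ≤ 25, value 5 + 17 + 9 + 14 = 45.
crate F + crate E + crate B + crate H: weight 2 + 6 + 8 + 5 = 21 ≤ 25, value 5 + 17 + 15 + 14 = 51.
Best is crate F, crate E, crate B, and crate H with total value 51.

51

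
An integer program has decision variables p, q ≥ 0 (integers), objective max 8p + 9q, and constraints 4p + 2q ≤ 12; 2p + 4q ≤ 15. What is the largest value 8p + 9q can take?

35

(p,q)=(1,3) is feasible, giving 35.
(p,q)=(2,2) is feasible, giving 34.
(p,q)=(0,3) is feasible, giving 27.
(p,q)=(1,2) is feasible, giving 26.
No feasible integer point exceeds 35.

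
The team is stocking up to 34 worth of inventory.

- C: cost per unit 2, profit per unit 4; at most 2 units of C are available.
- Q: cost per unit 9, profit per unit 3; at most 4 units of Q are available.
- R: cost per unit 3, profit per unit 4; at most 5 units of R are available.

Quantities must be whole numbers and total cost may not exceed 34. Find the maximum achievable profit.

C has the best ratio (4/2); taking only C gives at most 2×4 = 8 (stopped by the supply cap of 2).
Mixing does better — 2×C, 1×Q, and 5×R: cost 28 ≤ 34, profit 2·4 + 1·3 + 5·4 = 31.

31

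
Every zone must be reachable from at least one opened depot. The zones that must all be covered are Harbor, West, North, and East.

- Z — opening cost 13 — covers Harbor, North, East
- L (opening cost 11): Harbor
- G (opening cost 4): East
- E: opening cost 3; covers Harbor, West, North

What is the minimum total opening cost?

Choose G and E: together they cover Harbor, West, North, East — every zone.
Total opening cost: 4 + 3 = 7.
No cover costs less than 7.

7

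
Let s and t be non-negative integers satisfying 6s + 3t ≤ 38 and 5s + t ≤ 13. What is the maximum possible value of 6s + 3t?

36

(s,t)=(0,12): 6·0+3·12=36≤38, 5·0+1·12=12≤13, objective 36.
(s,t)=(0,11): 6·0+3·11=33≤38, 5·0+1·11=11≤13, objective 33.
No feasible integer point exceeds 36.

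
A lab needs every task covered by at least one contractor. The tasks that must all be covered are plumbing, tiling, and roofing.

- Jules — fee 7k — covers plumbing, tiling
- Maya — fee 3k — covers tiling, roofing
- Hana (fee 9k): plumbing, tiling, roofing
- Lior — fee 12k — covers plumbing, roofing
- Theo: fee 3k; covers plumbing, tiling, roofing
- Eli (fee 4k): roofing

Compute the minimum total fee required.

3

Theo alone covers plumbing, tiling, roofing — every task.
Total fee: 3.
No cover costs less than 3.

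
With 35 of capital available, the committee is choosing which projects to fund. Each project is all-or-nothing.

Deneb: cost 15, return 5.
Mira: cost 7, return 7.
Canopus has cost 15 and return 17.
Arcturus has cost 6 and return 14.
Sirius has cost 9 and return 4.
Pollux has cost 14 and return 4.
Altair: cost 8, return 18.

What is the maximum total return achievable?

49

Take Canopus, Arcturus, and Altair: cost 15 + 6 + 8 = 29 ≤ 35, return 17 + 14 + 18 = 49.
No other feasible combination does better.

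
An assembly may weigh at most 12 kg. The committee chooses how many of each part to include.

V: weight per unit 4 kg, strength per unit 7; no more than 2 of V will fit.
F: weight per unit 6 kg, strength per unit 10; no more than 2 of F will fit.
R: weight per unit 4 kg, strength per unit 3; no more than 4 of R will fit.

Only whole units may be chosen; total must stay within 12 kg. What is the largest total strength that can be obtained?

20

This is a bounded integer knapsack.
Take 2×F: weight 12 ≤ 12, strength 2·10 = 20.
No other integer combination yields more.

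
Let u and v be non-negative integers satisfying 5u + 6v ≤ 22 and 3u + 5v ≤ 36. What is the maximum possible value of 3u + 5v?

16

(u,v)=(2,2): 5·2+6·2=22≤22, 3·2+5·2=16≤36, objective 16.
(u,v)=(0,3): 5·0+6·3=18≤22, 3·0+5·3=15≤36, objective 15.
(u,v)=(3,1): 5·3+6·1=21≤22, 3·3+5·1=14≤36, objective 14.
Maximum is 16 at (u,v)=(2,2).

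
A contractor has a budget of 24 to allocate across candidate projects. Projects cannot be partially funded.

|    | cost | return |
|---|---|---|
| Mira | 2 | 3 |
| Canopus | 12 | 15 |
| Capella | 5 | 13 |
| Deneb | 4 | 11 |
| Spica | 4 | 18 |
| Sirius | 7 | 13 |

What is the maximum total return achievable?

Take Mira, Capella, Deneb, Spica, and Sirius: cost 2 + 5 + 4 + 4 + 7 = 22 ≤ 24, return 3 + 13 + 11 + 18 + 13 = 58.
No other feasible combination does better.

58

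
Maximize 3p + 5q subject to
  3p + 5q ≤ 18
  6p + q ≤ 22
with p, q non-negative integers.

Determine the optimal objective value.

(p,q)=(1,3): 3·1+5·3=18≤18, 6·1+1·3=9≤22, objective 18.
(p,q)=(2,2): 3·2+5·2=16≤18, 6·2+1·2=14≤22, objective 16.
(p,q)=(0,3): 3·0+5·3=15≤18, 6·0+1·3=3≤22, objective 15.
(p,q)=(1,2): 3·1+5·2=13≤18, 6·1+1·2=8≤22, objective 13.
No feasible integer point exceeds 18.

18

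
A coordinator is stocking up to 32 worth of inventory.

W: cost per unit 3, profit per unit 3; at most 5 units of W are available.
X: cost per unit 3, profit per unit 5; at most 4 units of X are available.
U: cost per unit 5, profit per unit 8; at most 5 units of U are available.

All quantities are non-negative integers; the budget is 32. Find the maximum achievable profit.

This is a bounded integer knapsack.
Take 4×X and 4×U: cost 32 ≤ 32, profit 4·5 + 4·8 = 52.
X has the best ratio (5/3) and is taken to its limit of 4; remaining capacity is filled optimally with the others.

52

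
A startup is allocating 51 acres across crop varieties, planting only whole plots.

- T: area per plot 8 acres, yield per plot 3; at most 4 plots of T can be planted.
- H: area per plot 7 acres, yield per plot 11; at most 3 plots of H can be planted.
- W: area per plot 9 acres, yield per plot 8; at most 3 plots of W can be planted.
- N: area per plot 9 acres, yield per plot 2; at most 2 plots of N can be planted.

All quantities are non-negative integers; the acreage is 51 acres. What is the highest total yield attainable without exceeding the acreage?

57

3×H and 3×W: area 48 ≤ 51, yield 3·11 + 3·8 = 57.
1×T, 3×H, and 2×W: area 47 ≤ 51, yield 1·3 + 3·11 + 2·8 = 52.
Best is 57.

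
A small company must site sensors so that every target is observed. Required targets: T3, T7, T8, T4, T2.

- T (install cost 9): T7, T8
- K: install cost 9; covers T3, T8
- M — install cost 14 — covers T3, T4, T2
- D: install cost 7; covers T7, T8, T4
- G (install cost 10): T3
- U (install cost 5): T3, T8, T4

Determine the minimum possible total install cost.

21

Choose M and D: together they cover T3, T7, T8, T4, T2 — every target.
Total install cost: 14 + 7 = 21.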